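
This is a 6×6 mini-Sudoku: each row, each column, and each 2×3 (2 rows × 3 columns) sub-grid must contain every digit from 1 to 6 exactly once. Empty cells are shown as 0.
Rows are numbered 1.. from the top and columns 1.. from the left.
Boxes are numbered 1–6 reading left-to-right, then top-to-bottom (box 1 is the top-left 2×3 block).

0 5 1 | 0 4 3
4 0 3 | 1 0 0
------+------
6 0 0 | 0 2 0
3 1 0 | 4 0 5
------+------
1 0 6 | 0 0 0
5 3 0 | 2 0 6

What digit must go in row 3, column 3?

Cell row 3, column 3 itself could take any of {4, 5} by direct elimination.
Consider where 5 can go in box 3.
row 3, column 2 is out (column 2 already has a 5).
row 4, column 3 is out (row 4 already has a 5).
So the only cell in box 3 that can hold 5 is row 3, column 3.
Therefore row 3, column 3 = 5.

5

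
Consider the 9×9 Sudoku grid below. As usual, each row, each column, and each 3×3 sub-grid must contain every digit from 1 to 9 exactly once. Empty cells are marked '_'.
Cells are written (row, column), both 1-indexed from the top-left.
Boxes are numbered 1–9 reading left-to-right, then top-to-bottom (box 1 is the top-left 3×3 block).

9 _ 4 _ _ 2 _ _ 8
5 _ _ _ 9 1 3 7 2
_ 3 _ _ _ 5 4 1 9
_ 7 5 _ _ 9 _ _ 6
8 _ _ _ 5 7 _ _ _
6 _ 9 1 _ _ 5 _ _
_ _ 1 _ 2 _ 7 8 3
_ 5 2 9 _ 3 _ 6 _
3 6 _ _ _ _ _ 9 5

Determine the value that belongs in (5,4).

Cell (5,4) itself could take any of {2, 3, 4, 6} by direct elimination.
Consider where 6 can go in row 5.
(5,2) is out (column 2 already has a 6).
(5,3) is out (box 4 already has a 6).
(5,7) is out (box 6 already has a 6).
(5,8) is out (column 8 already has a 6).
(5,9) is out (column 9 already has a 6).
So the only cell in row 5 that can hold 6 is (5,4).
Therefore (5,4) = 6.

6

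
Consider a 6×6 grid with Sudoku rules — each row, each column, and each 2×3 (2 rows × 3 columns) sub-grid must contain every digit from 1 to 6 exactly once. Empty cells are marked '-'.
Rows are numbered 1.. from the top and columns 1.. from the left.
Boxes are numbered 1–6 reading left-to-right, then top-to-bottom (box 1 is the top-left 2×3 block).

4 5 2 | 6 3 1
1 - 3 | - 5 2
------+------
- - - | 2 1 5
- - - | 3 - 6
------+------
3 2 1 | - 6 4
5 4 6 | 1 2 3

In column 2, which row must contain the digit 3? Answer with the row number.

Consider where 3 can go in column 2.
row 2, column 2 is out (row 2 already has a 3).
row 4, column 2 is out (row 4 already has a 3).
So the only cell in column 2 that can hold 3 is row 3, column 2.
That is row 3.

3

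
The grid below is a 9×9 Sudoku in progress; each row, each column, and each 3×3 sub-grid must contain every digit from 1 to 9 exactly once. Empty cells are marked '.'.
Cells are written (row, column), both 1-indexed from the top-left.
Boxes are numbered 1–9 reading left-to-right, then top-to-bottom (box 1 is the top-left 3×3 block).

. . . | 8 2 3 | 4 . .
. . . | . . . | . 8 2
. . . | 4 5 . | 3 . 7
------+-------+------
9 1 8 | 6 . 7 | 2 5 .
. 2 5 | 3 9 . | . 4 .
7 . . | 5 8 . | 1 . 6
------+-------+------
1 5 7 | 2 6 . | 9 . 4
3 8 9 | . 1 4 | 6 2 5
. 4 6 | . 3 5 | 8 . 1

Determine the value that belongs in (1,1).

5

Cell (1,1) itself could take any of {5, 6} by direct elimination.
Consider where 5 can go in row 1.
(1,2) is out (column 2 already has a 5).
(1,3) is out (column 3 already has a 5).
(1,8) is out (column 8 already has a 5).
(1,9) is out (column 9 already has a 5).
So the only cell in row 1 that can hold 5 is (1,1).
Therefore (1,1) = 5.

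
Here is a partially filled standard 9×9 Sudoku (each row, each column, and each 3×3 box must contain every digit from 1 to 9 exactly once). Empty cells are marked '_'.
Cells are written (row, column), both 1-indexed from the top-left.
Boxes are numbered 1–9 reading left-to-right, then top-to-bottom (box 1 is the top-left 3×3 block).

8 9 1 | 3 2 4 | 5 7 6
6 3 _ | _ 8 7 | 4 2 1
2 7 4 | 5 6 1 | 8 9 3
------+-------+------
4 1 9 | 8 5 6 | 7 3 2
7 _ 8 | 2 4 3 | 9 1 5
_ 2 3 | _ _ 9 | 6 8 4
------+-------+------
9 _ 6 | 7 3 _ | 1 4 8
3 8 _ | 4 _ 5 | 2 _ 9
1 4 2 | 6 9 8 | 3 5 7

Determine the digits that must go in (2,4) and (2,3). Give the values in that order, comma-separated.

For (2,4):
  Row 2 already contains {1, 2, 3, 4, 6, 7, 8}.
  Column 4 already contains {2, 3, 4, 5, 6, 7, 8}.
  Its 3×3 block (box 2) already contains {1, 2, 3, 4, 5, 6, 7, 8}.
  The only value from 1–9 not eliminated is 9, so (2,4) = 9.
For (2,3):
  Row 2 already contains {1, 2, 3, 4, 6, 7, 8}.
  Column 3 already contains {1, 2, 3, 4, 6, 8, 9}.
  Its 3×3 block (box 1) already contains {1, 2, 3, 4, 6, 7, 8, 9}.
  The only value from 1–9 not eliminated is 5, so (2,3) = 5.

9,5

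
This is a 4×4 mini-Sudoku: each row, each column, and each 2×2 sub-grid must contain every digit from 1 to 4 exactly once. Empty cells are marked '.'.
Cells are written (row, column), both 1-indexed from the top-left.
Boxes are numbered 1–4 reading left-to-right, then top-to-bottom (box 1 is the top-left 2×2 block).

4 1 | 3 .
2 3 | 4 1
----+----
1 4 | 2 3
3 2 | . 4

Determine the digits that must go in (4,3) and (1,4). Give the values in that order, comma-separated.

For (4,3):
  Row 4 already contains {2, 3, 4}.
  Column 3 already contains {2, 3, 4}.
  Its 2×2 block (box 4) already contains {2, 3, 4}.
  The only value from 1–4 not eliminated is 1, so (4,3) = 1.
For (1,4):
  Row 1 already contains {1, 3, 4}.
  Column 4 already contains {1, 3, 4}.
  Its 2×2 block (box 2) already contains {1, 3, 4}.
  The only value from 1–4 not eliminated is 2, so (1,4) = 2.

1,2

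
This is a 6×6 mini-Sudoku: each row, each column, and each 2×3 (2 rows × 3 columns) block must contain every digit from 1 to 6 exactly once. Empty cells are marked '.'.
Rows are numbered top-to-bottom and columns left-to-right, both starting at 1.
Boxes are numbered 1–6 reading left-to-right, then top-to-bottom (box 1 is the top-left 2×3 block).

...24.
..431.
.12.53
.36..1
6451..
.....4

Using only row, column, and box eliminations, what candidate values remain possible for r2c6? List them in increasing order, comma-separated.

5,6

Row 2 already contains {1, 3, 4}.
Column 6 already contains {1, 3, 4}.
Its 2×3 block (box 2) already contains {1, 2, 3, 4}.
Removing those from 1–6 leaves {5, 6} as the candidates for r2c6.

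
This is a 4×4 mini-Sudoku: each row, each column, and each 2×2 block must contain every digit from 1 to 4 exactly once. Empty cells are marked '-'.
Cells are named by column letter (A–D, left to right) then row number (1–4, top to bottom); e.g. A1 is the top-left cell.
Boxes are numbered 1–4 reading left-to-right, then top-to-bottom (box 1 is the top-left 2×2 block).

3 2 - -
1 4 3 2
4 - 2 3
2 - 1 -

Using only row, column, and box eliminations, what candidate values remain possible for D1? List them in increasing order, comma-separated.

1,4

Row 1 already contains {2, 3}.
Column D already contains {2, 3}.
Its 2×2 block (box 2) already contains {2, 3}.
Removing those from 1–4 leaves {1, 4} as the candidates for D1.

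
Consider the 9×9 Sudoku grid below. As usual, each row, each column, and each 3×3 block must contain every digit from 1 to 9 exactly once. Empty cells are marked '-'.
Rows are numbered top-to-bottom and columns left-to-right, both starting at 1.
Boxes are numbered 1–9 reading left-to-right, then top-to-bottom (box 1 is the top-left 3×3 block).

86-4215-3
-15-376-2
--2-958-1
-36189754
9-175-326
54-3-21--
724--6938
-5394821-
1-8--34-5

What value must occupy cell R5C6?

4

Row 5 already contains {1, 2, 3, 5, 6, 7, 9}.
Column 6 already contains {1, 2, 3, 5, 6, 7, 8, 9}.
Its 3×3 block (box 5) already contains {1, 2, 3, 5, 7, 8, 9}.
The only value from 1–9 not eliminated is 4, so R5C6 = 4.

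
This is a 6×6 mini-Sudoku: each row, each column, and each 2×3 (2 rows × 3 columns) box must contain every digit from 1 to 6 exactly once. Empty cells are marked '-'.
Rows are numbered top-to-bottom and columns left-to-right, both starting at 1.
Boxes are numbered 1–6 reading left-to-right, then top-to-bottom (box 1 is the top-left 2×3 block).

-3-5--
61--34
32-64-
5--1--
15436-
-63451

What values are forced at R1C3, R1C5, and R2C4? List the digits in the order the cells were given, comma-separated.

For R1C3:
  Row 1 already contains {3, 5}.
  Column 3 already contains {3, 4}.
  Its 2×3 block (box 1) already contains {1, 3, 6}.
  The only value from 1–6 not eliminated is 2, so R1C3 = 2.
For R1C5:
  Consider where 1 can go in row 1.
  R1C1 is out (column 1 already has a 1).
  R1C3 is out (box 1 already has a 1).
  R1C6 is out (column 6 already has a 1).
  So the only cell in row 1 that can hold 1 is R1C5.
  So R1C5 = 1.
For R2C4:
  Row 2 already contains {1, 3, 4, 6}.
  Column 4 already contains {1, 3, 4, 5, 6}.
  Its 2×3 block (box 2) already contains {3, 4, 5}.
  The only value from 1–6 not eliminated is 2, so R2C4 = 2.

2,1,2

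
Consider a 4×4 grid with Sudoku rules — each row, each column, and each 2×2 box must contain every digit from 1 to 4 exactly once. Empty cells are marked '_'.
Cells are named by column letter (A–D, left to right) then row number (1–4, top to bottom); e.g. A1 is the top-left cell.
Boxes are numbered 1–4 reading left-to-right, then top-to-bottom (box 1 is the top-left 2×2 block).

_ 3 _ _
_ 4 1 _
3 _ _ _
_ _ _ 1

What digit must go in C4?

3

Cell C4 itself could take any of {2, 3, 4} by direct elimination.
Consider where 3 can go in box 4.
C3 is out (row 3 already has a 3).
D3 is out (row 3 already has a 3).
So the only cell in box 4 that can hold 3 is C4.
Therefore C4 = 3.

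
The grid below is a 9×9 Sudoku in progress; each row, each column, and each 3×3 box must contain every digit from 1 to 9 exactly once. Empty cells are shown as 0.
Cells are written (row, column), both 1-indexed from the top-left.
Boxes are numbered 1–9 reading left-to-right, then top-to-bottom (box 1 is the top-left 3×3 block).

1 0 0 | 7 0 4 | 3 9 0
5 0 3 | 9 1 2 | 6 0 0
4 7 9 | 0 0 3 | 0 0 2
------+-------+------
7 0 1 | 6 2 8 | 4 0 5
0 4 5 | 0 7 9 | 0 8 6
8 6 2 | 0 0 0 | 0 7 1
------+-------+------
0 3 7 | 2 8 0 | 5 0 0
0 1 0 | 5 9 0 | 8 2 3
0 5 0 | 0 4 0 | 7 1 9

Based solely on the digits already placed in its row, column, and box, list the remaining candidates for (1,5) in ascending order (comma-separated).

Row 1 already contains {1, 3, 4, 7, 9}.
Column 5 already contains {1, 2, 4, 7, 8, 9}.
Its 3×3 block (box 2) already contains {1, 2, 3, 4, 7, 9}.
Removing those from 1–9 leaves {5, 6} as the candidates for (1,5).

5,6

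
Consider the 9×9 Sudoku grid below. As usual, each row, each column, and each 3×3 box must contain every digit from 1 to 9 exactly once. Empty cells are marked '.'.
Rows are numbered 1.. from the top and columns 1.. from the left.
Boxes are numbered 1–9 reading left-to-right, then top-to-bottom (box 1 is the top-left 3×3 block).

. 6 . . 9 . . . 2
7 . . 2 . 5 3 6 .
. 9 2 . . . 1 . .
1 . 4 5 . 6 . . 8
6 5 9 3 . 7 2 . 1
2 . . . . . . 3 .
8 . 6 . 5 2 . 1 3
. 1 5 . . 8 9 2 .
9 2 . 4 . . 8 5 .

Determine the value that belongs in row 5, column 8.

4

Row 5 already contains {1, 2, 3, 5, 6, 7, 9}.
Column 8 already contains {1, 2, 3, 5, 6}.
Its 3×3 block (box 6) already contains {1, 2, 3, 8}.
The only value from 1–9 not eliminated is 4, so row 5, column 8 = 4.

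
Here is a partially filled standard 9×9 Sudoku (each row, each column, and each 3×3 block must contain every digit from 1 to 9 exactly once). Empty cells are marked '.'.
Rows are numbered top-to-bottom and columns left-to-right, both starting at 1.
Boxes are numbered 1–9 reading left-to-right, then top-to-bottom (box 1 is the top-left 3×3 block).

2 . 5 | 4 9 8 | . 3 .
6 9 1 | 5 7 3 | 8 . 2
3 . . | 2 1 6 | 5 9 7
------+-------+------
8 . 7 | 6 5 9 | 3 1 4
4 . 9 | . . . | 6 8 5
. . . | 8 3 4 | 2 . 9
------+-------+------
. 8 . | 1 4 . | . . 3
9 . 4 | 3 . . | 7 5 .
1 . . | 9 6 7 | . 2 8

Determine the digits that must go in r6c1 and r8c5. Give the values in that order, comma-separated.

5,8

For r6c1:
  Row 6 already contains {2, 3, 4, 8, 9}.
  Column 1 already contains {1, 2, 3, 4, 6, 8, 9}.
  Its 3×3 block (box 4) already contains {4, 7, 8, 9}.
  The only value from 1–9 not eliminated is 5, so r6c1 = 5.
For r8c5:
  Consider where 8 can go in box 8.
  r7c6 is out (row 7 already has a 8).
  r8c6 is out (column 6 already has a 8).
  So the only cell in box 8 that can hold 8 is r8c5.
  So r8c5 = 8.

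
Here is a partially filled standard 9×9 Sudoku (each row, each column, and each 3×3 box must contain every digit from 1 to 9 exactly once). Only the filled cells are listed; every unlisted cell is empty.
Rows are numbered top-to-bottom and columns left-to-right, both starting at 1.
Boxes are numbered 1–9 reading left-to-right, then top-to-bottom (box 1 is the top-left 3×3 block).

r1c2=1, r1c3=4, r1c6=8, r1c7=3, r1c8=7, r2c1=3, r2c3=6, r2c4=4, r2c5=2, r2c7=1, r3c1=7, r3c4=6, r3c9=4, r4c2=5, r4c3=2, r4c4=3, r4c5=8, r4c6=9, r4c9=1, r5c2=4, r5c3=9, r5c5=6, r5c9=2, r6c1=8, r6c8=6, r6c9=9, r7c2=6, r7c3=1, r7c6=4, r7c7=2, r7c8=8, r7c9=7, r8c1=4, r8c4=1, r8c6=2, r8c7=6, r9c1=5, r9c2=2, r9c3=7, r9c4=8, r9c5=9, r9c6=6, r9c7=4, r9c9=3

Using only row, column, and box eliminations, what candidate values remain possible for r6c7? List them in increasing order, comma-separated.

Row 6 already contains {6, 8, 9}.
Column 7 already contains {1, 2, 3, 4, 6}.
Its 3×3 block (box 6) already contains {1, 2, 6, 9}.
Removing those from 1–9 leaves {5, 7} as the candidates for r6c7.

5,7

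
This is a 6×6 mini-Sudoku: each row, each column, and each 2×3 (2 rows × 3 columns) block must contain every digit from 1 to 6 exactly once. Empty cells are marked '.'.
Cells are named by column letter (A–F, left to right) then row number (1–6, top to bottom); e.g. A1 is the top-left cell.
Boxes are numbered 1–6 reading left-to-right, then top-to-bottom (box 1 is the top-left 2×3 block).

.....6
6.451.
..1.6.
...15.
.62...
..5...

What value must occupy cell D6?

Cell D6 itself could take any of {2, 3, 4, 6} by direct elimination.
Consider where 6 can go in box 6.
D5 is out (row 5 already has a 6).
E5 is out (row 5 already has a 6).
F5 is out (row 5 already has a 6).
E6 is out (column E already has a 6).
F6 is out (column F already has a 6).
So the only cell in box 6 that can hold 6 is D6.
Therefore D6 = 6.

6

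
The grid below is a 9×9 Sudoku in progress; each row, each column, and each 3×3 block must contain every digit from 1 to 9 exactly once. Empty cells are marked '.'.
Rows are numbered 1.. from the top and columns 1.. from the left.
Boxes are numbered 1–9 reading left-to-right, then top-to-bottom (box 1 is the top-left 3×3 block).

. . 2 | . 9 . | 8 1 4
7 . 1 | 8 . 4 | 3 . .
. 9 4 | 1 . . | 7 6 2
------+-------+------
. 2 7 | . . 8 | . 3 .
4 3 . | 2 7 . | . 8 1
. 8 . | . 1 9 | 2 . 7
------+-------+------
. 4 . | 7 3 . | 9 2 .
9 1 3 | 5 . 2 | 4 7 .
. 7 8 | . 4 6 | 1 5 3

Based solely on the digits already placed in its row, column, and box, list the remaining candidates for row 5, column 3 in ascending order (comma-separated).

Row 5 already contains {1, 2, 3, 4, 7, 8}.
Column 3 already contains {1, 2, 3, 4, 7, 8}.
Its 3×3 block (box 4) already contains {2, 3, 4, 7, 8}.
Removing those from 1–9 leaves {5, 6, 9} as the candidates for row 5, column 3.

5,6,9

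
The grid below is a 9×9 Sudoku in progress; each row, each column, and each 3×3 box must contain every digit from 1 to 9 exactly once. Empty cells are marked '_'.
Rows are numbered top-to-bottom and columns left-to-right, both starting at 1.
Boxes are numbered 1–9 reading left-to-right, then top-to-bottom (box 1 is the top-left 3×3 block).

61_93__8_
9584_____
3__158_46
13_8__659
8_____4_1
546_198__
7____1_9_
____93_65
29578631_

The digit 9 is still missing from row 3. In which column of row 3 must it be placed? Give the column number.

Consider where 9 can go in row 3.
r3c2 is out (column 2 already has a 9).
r3c3 is out (box 1 already has a 9).
So the only cell in row 3 that can hold 9 is r3c7.
That is column 7.

7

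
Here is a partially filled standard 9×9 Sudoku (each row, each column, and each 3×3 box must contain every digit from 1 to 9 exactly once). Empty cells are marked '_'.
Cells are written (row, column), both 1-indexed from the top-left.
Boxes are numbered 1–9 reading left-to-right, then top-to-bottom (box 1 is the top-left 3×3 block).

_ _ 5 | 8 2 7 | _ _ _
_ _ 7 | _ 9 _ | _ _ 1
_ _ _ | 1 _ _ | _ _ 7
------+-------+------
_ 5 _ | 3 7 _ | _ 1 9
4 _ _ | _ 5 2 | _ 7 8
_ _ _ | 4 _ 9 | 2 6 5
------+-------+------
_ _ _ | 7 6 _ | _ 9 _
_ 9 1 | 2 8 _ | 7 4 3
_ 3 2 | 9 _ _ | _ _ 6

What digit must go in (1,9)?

Row 1 already contains {2, 5, 7, 8}.
Column 9 already contains {1, 3, 5, 6, 7, 8, 9}.
Its 3×3 block (box 3) already contains {1, 7}.
The only value from 1–9 not eliminated is 4, so (1,9) = 4.

4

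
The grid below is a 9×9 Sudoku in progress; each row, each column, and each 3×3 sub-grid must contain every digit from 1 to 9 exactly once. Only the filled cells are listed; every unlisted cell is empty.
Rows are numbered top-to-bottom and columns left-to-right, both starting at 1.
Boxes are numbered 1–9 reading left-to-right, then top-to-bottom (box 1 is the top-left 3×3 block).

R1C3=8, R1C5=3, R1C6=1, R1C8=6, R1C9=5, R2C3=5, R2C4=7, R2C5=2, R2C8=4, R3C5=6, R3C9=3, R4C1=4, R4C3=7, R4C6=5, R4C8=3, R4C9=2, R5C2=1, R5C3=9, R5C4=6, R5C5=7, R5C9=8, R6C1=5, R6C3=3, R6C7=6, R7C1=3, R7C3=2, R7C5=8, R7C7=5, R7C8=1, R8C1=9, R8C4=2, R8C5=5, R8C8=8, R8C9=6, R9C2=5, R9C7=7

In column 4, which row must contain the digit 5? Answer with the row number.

Consider where 5 can go in column 4.
R1C4 is out (row 1 already has a 5).
R4C4 is out (row 4 already has a 5).
R6C4 is out (row 6 already has a 5).
R7C4 is out (row 7 already has a 5).
R9C4 is out (row 9 already has a 5).
So the only cell in column 4 that can hold 5 is R3C4.
That is row 3.

3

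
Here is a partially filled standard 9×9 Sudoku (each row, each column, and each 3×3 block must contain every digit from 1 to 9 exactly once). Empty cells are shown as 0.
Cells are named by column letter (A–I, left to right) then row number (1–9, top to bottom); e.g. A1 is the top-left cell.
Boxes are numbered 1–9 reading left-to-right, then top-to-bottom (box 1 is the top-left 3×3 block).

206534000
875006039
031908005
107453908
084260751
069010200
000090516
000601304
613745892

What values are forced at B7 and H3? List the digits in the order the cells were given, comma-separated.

4,2

For B7:
  Consider where 4 can go in column B.
  B1 is out (row 1 already has a 4).
  B4 is out (row 4 already has a 4).
  B8 is out (row 8 already has a 4).
  So the only cell in column B that can hold 4 is B7.
  So B7 = 4.
For H3:
  Consider where 2 can go in column H.
  H1 is out (row 1 already has a 2).
  H4 is out (box 6 already has a 2).
  H6 is out (row 6 already has a 2).
  H8 is out (box 9 already has a 2).
  So the only cell in column H that can hold 2 is H3.
  So H3 = 2.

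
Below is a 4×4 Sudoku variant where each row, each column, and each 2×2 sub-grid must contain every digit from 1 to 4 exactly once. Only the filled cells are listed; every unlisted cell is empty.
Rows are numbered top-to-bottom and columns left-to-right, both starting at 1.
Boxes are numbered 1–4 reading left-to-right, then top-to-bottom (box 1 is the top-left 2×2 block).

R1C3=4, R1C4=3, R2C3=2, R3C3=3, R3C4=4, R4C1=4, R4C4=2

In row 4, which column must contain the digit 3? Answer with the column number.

Consider where 3 can go in row 4.
R4C3 is out (column 3 already has a 3).
So the only cell in row 4 that can hold 3 is R4C2.
That is column 2.

2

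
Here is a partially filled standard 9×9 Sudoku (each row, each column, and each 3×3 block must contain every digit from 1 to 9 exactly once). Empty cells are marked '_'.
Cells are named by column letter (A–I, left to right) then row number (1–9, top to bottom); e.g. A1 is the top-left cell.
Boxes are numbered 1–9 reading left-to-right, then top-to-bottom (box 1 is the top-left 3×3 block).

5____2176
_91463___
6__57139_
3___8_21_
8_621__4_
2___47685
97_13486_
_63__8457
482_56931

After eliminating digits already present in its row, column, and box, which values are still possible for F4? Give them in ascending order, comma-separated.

5,9

Row 4 already contains {1, 2, 3, 8}.
Column F already contains {1, 2, 3, 4, 6, 7, 8}.
Its 3×3 block (box 5) already contains {1, 2, 4, 7, 8}.
Removing those from 1–9 leaves {5, 9} as the candidates for F4.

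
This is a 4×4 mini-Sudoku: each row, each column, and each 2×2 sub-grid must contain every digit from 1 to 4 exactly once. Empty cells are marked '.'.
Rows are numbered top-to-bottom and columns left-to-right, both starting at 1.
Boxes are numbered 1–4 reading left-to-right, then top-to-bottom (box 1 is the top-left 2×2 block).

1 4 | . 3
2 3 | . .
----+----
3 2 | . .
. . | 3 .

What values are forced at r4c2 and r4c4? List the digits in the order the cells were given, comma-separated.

1,2

For r4c2:
  Row 4 already contains {3}.
  Column 2 already contains {2, 3, 4}.
  Its 2×2 block (box 3) already contains {2, 3}.
  The only value from 1–4 not eliminated is 1, so r4c2 = 1.
For r4c4:
  Consider where 2 can go in row 4.
  r4c1 is out (column 1 already has a 2).
  r4c2 is out (column 2 already has a 2).
  So the only cell in row 4 that can hold 2 is r4c4.
  So r4c4 = 2.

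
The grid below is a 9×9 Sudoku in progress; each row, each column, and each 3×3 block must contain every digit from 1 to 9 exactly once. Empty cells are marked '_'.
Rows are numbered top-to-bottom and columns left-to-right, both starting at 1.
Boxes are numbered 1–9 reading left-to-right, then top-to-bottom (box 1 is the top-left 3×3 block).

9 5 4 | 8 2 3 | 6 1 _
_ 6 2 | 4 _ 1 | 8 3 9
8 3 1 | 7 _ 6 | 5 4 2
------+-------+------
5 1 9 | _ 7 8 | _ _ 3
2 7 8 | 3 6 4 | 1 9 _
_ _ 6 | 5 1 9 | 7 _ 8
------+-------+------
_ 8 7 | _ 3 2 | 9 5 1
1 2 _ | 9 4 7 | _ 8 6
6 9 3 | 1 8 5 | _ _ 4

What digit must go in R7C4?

Row 7 already contains {1, 2, 3, 5, 7, 8, 9}.
Column 4 already contains {1, 3, 4, 5, 7, 8, 9}.
Its 3×3 block (box 8) already contains {1, 2, 3, 4, 5, 7, 8, 9}.
The only value from 1–9 not eliminated is 6, so R7C4 = 6.

6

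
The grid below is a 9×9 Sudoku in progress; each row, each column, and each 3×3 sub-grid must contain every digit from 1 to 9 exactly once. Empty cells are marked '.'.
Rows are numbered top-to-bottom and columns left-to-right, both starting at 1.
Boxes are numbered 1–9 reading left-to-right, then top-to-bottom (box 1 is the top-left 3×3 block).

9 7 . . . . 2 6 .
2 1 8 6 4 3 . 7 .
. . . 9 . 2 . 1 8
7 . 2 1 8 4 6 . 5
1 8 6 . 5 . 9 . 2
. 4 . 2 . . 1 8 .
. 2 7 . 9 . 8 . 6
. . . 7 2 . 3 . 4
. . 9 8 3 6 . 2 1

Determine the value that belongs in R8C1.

Cell R8C1 itself could take any of {5, 6, 8} by direct elimination.
Consider where 8 can go in box 7.
R7C1 is out (row 7 already has a 8).
R8C2 is out (column 2 already has a 8).
R8C3 is out (column 3 already has a 8).
R9C1 is out (row 9 already has a 8).
R9C2 is out (row 9 already has a 8).
So the only cell in box 7 that can hold 8 is R8C1.
Therefore R8C1 = 8.

8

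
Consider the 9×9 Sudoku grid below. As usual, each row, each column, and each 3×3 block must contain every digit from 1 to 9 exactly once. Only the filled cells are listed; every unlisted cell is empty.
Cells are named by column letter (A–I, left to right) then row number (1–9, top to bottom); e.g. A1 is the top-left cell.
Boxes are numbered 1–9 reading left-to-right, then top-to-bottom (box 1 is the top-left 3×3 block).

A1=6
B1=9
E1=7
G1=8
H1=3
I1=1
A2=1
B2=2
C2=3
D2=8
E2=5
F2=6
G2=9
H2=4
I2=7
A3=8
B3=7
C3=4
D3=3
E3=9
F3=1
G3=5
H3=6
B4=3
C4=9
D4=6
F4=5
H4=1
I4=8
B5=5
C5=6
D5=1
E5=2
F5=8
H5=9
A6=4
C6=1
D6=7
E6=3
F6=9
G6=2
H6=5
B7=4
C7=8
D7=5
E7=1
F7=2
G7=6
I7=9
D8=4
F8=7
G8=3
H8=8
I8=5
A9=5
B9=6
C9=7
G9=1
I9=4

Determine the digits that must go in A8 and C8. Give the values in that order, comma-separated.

For A8:
  Consider where 9 can go in column A.
  A4 is out (row 4 already has a 9).
  A5 is out (row 5 already has a 9).
  A7 is out (row 7 already has a 9).
  So the only cell in column A that can hold 9 is A8.
  So A8 = 9.
For C8:
  Row 8 already contains {3, 4, 5, 7, 8}.
  Column C already contains {1, 3, 4, 6, 7, 8, 9}.
  Its 3×3 block (box 7) already contains {4, 5, 6, 7, 8}.
  The only value from 1–9 not eliminated is 2, so C8 = 2.

9,2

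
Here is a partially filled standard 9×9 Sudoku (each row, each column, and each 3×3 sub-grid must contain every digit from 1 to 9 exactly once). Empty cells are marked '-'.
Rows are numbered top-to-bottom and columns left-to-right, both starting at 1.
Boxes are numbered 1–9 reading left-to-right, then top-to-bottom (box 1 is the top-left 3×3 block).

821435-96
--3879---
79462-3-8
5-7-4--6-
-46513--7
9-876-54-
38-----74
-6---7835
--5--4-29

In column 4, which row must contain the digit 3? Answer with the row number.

Consider where 3 can go in column 4.
R4C4 is out (box 5 already has a 3).
R7C4 is out (row 7 already has a 3).
R8C4 is out (row 8 already has a 3).
So the only cell in column 4 that can hold 3 is R9C4.
That is row 9.

9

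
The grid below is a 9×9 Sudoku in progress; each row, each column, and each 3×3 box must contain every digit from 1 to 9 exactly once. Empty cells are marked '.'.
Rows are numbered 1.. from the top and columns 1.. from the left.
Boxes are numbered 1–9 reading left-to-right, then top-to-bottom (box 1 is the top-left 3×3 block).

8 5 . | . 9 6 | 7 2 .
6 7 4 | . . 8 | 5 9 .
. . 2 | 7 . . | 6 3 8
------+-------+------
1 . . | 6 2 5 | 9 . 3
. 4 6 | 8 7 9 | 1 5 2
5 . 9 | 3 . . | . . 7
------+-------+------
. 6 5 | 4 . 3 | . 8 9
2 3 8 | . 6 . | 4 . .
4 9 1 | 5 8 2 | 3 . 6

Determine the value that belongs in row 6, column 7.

Row 6 already contains {3, 5, 7, 9}.
Column 7 already contains {1, 3, 4, 5, 6, 7, 9}.
Its 3×3 block (box 6) already contains {1, 2, 3, 5, 7, 9}.
The only value from 1–9 not eliminated is 8, so row 6, column 7 = 8.

8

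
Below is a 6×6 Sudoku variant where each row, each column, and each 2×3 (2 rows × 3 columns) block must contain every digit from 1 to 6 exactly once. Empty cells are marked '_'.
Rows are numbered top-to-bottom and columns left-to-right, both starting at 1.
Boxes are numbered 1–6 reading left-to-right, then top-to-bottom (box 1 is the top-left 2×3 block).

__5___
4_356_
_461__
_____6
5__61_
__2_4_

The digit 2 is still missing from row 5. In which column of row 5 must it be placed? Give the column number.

Consider where 2 can go in row 5.
R5C2 is out (box 5 already has a 2).
R5C3 is out (column 3 already has a 2).
So the only cell in row 5 that can hold 2 is R5C6.
That is column 6.

6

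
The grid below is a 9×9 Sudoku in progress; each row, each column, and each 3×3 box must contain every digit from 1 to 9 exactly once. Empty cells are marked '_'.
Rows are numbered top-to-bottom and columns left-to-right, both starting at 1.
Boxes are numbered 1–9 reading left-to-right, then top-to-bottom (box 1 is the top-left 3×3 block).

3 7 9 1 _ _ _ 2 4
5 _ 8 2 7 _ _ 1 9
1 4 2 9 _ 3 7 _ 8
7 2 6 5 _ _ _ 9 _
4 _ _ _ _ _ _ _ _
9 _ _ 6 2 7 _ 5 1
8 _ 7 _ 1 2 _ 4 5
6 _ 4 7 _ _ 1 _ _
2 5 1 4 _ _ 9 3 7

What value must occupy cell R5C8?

Cell R5C8 itself could take any of {6, 7, 8} by direct elimination.
Consider where 7 can go in box 6.
R4C7 is out (row 4 already has a 7).
R4C9 is out (row 4 already has a 7).
R5C7 is out (column 7 already has a 7).
R5C9 is out (column 9 already has a 7).
R6C7 is out (row 6 already has a 7).
So the only cell in box 6 that can hold 7 is R5C8.
Therefore R5C8 = 7.

7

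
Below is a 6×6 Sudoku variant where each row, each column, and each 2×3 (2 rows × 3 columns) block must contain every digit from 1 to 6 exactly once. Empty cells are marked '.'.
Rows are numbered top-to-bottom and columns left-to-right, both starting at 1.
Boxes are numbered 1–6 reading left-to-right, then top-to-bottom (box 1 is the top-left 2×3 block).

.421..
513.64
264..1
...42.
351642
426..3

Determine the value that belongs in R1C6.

Row 1 already contains {1, 2, 4}.
Column 6 already contains {1, 2, 3, 4}.
Its 2×3 block (box 2) already contains {1, 4, 6}.
The only value from 1–6 not eliminated is 5, so R1C6 = 5.

5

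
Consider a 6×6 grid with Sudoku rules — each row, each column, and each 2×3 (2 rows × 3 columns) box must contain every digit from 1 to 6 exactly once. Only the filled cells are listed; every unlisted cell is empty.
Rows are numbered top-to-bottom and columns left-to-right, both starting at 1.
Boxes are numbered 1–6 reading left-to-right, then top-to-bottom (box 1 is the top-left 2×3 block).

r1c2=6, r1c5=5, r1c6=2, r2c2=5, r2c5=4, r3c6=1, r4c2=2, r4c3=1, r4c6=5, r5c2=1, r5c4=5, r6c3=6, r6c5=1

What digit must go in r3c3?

Cell r3c3 itself could take any of {3, 4, 5} by direct elimination.
Consider where 5 can go in column 3.
r1c3 is out (row 1 already has a 5).
r2c3 is out (row 2 already has a 5).
r5c3 is out (row 5 already has a 5).
So the only cell in column 3 that can hold 5 is r3c3.
Therefore r3c3 = 5.

5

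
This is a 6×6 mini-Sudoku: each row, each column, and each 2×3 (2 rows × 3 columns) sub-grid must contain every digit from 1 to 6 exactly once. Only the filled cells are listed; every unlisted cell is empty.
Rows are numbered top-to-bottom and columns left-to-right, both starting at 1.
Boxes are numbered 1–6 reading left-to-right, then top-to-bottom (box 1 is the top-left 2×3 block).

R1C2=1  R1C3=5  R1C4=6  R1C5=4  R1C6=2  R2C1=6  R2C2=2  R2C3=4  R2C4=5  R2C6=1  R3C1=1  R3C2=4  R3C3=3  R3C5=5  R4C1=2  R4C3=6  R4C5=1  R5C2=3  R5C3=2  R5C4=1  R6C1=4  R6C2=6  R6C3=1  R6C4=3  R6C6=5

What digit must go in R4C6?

3

Cell R4C6 itself could take any of {3, 4} by direct elimination.
Consider where 3 can go in row 4.
R4C2 is out (column 2 already has a 3).
R4C4 is out (column 4 already has a 3).
So the only cell in row 4 that can hold 3 is R4C6.
Therefore R4C6 = 3.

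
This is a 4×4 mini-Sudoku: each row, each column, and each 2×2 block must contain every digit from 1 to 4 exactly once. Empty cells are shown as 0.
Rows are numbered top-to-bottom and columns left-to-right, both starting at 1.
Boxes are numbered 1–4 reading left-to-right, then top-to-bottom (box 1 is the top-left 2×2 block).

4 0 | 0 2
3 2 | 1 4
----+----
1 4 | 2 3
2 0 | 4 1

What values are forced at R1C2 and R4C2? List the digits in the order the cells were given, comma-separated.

For R1C2:
  Row 1 already contains {2, 4}.
  Column 2 already contains {2, 4}.
  Its 2×2 block (box 1) already contains {2, 3, 4}.
  The only value from 1–4 not eliminated is 1, so R1C2 = 1.
For R4C2:
  Row 4 already contains {1, 2, 4}.
  Column 2 already contains {2, 4}.
  Its 2×2 block (box 3) already contains {1, 2, 4}.
  The only value from 1–4 not eliminated is 3, so R4C2 = 3.

1,3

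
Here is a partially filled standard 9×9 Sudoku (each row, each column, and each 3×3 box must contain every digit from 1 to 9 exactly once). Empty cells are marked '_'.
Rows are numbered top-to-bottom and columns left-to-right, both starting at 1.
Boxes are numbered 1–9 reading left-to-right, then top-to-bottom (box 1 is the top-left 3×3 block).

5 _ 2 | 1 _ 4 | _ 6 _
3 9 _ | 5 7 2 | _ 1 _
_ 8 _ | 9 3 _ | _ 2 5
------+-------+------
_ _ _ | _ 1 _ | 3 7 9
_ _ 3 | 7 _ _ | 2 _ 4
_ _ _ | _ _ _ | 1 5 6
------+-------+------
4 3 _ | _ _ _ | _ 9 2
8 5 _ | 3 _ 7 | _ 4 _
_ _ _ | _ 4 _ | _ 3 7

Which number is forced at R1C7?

9

Cell R1C7 itself could take any of {7, 8, 9} by direct elimination.
Consider where 9 can go in column 7.
R2C7 is out (row 2 already has a 9).
R3C7 is out (row 3 already has a 9).
R7C7 is out (row 7 already has a 9).
R8C7 is out (box 9 already has a 9).
R9C7 is out (box 9 already has a 9).
So the only cell in column 7 that can hold 9 is R1C7.
Therefore R1C7 = 9.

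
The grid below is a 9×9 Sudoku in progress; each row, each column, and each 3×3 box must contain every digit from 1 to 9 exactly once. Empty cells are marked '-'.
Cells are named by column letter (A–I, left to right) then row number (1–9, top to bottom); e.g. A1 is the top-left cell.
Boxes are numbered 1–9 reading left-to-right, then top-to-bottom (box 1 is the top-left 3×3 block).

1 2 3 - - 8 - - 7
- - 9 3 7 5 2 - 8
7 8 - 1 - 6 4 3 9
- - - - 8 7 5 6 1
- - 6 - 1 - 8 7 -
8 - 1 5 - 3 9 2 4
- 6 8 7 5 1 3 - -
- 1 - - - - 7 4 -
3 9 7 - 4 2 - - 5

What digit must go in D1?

Cell D1 itself could take any of {4, 9} by direct elimination.
Consider where 4 can go in row 1.
E1 is out (column E already has a 4).
G1 is out (column G already has a 4).
H1 is out (column H already has a 4).
So the only cell in row 1 that can hold 4 is D1.
Therefore D1 = 4.

4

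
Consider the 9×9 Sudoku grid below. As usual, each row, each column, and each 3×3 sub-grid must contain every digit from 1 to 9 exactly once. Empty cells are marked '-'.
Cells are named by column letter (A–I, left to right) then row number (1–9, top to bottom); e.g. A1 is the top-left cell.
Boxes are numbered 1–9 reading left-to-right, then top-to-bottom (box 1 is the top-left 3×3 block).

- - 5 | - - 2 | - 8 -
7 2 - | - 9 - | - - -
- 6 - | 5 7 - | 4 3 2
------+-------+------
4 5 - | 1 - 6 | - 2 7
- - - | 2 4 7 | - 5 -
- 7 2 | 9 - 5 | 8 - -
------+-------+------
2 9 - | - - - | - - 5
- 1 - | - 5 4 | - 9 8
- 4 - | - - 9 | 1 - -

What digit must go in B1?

3

Row 1 already contains {2, 5, 8}.
Column B already contains {1, 2, 4, 5, 6, 7, 9}.
Its 3×3 block (box 1) already contains {2, 5, 6, 7}.
The only value from 1–9 not eliminated is 3, so B1 = 3.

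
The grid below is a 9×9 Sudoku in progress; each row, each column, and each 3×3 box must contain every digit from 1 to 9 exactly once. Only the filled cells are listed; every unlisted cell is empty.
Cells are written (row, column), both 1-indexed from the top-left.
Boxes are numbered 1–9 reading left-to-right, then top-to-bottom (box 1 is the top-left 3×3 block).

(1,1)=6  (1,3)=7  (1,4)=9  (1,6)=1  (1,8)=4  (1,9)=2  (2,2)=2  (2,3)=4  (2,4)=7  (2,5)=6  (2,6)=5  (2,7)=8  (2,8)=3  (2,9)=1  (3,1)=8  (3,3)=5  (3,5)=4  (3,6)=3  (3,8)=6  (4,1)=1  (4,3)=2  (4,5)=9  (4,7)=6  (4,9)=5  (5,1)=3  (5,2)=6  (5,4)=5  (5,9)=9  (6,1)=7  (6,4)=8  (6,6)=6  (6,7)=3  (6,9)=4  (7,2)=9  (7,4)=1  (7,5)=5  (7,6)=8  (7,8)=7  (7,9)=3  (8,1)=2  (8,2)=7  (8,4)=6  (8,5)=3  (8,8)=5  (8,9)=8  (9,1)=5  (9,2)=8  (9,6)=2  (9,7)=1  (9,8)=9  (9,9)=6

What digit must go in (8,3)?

1

Row 8 already contains {2, 3, 5, 6, 7, 8}.
Column 3 already contains {2, 4, 5, 7}.
Its 3×3 block (box 7) already contains {2, 5, 7, 8, 9}.
The only value from 1–9 not eliminated is 1, so (8,3) = 1.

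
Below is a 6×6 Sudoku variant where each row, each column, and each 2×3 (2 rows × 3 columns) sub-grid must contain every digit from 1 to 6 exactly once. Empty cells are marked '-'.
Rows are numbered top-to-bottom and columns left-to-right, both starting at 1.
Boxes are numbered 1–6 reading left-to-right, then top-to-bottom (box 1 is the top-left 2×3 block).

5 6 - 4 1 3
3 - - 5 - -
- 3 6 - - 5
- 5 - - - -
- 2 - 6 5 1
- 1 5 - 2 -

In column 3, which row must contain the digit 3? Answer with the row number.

Consider where 3 can go in column 3.
r1c3 is out (row 1 already has a 3).
r2c3 is out (row 2 already has a 3).
r4c3 is out (box 3 already has a 3).
So the only cell in column 3 that can hold 3 is r5c3.
That is row 5.

5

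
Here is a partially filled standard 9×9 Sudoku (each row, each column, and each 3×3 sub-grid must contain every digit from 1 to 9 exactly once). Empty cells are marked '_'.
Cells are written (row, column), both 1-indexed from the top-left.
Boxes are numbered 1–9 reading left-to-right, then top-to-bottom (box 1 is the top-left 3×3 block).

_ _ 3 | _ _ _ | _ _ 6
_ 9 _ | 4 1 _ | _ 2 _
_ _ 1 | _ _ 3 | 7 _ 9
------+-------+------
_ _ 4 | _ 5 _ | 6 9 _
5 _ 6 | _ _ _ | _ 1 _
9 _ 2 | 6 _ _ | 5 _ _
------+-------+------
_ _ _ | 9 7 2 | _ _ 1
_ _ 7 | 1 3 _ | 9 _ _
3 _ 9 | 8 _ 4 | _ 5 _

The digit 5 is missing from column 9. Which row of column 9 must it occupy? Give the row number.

Consider where 5 can go in column 9.
(4,9) is out (row 4 already has a 5).
(5,9) is out (row 5 already has a 5).
(6,9) is out (row 6 already has a 5).
(8,9) is out (box 9 already has a 5).
(9,9) is out (row 9 already has a 5).
So the only cell in column 9 that can hold 5 is (2,9).
That is row 2.

2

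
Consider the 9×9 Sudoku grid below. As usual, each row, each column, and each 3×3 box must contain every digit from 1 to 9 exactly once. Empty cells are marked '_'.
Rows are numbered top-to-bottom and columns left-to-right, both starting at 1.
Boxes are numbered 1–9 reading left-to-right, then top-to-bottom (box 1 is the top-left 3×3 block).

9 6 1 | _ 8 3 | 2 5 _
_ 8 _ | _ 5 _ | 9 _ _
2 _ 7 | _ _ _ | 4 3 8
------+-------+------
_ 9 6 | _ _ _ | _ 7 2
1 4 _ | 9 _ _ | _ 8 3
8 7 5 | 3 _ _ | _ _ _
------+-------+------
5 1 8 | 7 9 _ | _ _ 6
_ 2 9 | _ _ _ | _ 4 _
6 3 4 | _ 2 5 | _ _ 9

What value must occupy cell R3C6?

Cell R3C6 itself could take any of {1, 6, 9} by direct elimination.
Consider where 9 can go in box 2.
R1C4 is out (row 1 already has a 9).
R2C4 is out (row 2 already has a 9).
R2C6 is out (row 2 already has a 9).
R3C4 is out (column 4 already has a 9).
R3C5 is out (column 5 already has a 9).
So the only cell in box 2 that can hold 9 is R3C6.
Therefore R3C6 = 9.

9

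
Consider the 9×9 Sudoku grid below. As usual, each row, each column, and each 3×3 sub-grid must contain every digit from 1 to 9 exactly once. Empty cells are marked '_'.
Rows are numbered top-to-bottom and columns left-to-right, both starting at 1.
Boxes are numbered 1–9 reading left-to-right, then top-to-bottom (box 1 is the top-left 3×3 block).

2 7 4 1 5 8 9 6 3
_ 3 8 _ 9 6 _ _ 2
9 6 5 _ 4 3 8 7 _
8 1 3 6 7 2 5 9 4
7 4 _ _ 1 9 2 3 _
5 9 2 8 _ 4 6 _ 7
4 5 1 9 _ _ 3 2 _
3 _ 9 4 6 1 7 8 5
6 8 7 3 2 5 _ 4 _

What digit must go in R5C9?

Row 5 already contains {1, 2, 3, 4, 7, 9}.
Column 9 already contains {2, 3, 4, 5, 7}.
Its 3×3 block (box 6) already contains {2, 3, 4, 5, 6, 7, 9}.
The only value from 1–9 not eliminated is 8, so R5C9 = 8.

8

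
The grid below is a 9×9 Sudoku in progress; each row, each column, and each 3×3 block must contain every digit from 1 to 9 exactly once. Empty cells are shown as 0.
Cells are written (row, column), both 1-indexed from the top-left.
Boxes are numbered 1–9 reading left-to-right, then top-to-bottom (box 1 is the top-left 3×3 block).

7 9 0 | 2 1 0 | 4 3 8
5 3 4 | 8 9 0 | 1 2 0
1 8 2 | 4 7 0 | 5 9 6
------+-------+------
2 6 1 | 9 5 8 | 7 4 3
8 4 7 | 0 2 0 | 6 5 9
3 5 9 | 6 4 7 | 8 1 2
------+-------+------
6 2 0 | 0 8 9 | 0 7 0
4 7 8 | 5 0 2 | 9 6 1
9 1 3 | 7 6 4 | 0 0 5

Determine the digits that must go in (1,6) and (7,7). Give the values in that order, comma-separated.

For (1,6):
  Consider where 5 can go in row 1.
  (1,3) is out (box 1 already has a 5).
  So the only cell in row 1 that can hold 5 is (1,6).
  So (1,6) = 5.
For (7,7):
  Row 7 already contains {2, 6, 7, 8, 9}.
  Column 7 already contains {1, 4, 5, 6, 7, 8, 9}.
  Its 3×3 block (box 9) already contains {1, 5, 6, 7, 9}.
  The only value from 1–9 not eliminated is 3, so (7,7) = 3.

5,3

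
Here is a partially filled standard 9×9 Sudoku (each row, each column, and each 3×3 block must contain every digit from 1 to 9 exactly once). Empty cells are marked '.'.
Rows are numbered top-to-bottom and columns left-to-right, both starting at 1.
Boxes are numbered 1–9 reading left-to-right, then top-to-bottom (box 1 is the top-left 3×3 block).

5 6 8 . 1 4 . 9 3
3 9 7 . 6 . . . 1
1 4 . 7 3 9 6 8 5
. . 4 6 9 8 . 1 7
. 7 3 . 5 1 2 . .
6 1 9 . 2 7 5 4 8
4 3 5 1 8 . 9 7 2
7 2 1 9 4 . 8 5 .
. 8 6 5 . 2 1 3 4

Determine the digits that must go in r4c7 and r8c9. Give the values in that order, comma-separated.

For r4c7:
  Row 4 already contains {1, 4, 6, 7, 8, 9}.
  Column 7 already contains {1, 2, 5, 6, 8, 9}.
  Its 3×3 block (box 6) already contains {1, 2, 4, 5, 7, 8}.
  The only value from 1–9 not eliminated is 3, so r4c7 = 3.
For r8c9:
  Row 8 already contains {1, 2, 4, 5, 7, 8, 9}.
  Column 9 already contains {1, 2, 3, 4, 5, 7, 8}.
  Its 3×3 block (box 9) already contains {1, 2, 3, 4, 5, 7, 8, 9}.
  The only value from 1–9 not eliminated is 6, so r8c9 = 6.

3,6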